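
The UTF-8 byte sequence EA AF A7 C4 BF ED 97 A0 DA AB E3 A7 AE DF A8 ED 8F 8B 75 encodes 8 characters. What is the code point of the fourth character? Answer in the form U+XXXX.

Offset 0: leading byte 0xEA = 11101010 → 3-byte char #1 = EA AF A7.
Offset 3: leading byte 0xC4 = 11000100 → 2-byte char #2 = C4 BF.
Offset 5: leading byte 0xED = 11101101 → 3-byte char #3 = ED 97 A0.
Offset 8: leading byte 0xDA = 11011010 → 2-byte char #4 = DA AB.
Leading byte 0xDA = 11011010 matches 110xxxxx → 2-byte sequence.
Byte 1: 0xDA = 11011010, payload 11010 (5 bits).
Byte 2: 0xAB = 10101011 (10xxxxxx ✓), payload 101011.
Concatenate: 11010101011 = 0x6AB (11 bits → U+06AB).

U+06AB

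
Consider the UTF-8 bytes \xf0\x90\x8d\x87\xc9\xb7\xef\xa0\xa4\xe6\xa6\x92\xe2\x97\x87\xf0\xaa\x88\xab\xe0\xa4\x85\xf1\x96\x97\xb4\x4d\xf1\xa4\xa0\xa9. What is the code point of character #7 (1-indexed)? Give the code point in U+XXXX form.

Offset 0: leading byte 0xF0 = 11110000 → 4-byte char #1 = F0 90 8D 87.
Offset 4: leading byte 0xC9 = 11001001 → 2-byte char #2 = C9 B7.
Offset 6: leading byte 0xEF = 11101111 → 3-byte char #3 = EF A0 A4.
Offset 9: leading byte 0xE6 = 11100110 → 3-byte char #4 = E6 A6 92.
Offset 12: leading byte 0xE2 = 11100010 → 3-byte char #5 = E2 97 87.
Offset 15: leading byte 0xF0 = 11110000 → 4-byte char #6 = F0 AA 88 AB.
Offset 19: leading byte 0xE0 = 11100000 → 3-byte char #7 = E0 A4 85.
Leading byte 0xE0 = 11100000 matches 1110xxxx → 3-byte sequence.
Byte 1: 0xE0 = 11100000, payload 0000 (4 bits).
Byte 2: 0xA4 = 10100100 (10xxxxxx ✓), payload 100100.
Byte 3: 0x85 = 10000101 (10xxxxxx ✓), payload 000101.
Concatenate: 0000100100000101 = 0x905 (16 bits → U+0905).

U+0905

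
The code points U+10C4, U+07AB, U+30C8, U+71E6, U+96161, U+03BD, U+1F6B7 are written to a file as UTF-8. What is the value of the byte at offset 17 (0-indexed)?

U+10C4 → 3-byte form E1 83 84 at offsets 0–2.
U+07AB → 2-byte form DE AB at offsets 3–4.
U+30C8 → 3-byte form E3 83 88 at offsets 5–7.
U+71E6 → 3-byte form E7 87 A6 at offsets 8–10.
U+96161 → 4-byte form F2 96 85 A1 at offsets 11–14.
U+03BD → 2-byte form CE BD at offsets 15–16.
U+1F6B7 → 4-byte form F0 9F 9A B7 at offsets 17–20.
Offset 17 falls in char 7's range; it's byte 1 of F0 9F 9A B7 = 0xF0.

0xF0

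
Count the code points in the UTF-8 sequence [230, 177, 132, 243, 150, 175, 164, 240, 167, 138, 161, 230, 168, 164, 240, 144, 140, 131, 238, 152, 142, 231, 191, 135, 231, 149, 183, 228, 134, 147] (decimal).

Byte at offset 0: 0xE6 = 11100110 → 3-byte char (#1). Advance 3.
Byte at offset 3: 0xF3 = 11110011 → 4-byte char (#2). Advance 4.
Byte at offset 7: 0xF0 = 11110000 → 4-byte char (#3). Advance 4.
Byte at offset 11: 0xE6 = 11100110 → 3-byte char (#4). Advance 3.
Byte at offset 14: 0xF0 = 11110000 → 4-byte char (#5). Advance 4.
Byte at offset 18: 0xEE = 11101110 → 3-byte char (#6). Advance 3.
Byte at offset 21: 0xE7 = 11100111 → 3-byte char (#7). Advance 3.
Byte at offset 24: 0xE7 = 11100111 → 3-byte char (#8). Advance 3.
Byte at offset 27: 0xE4 = 11100100 → 3-byte char (#9). Advance 3.
Reached end at offset 30 after 9 code points.

9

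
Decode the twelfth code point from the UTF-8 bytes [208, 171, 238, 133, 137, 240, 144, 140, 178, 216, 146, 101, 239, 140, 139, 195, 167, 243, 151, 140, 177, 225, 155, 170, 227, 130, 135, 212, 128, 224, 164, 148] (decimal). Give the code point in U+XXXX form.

Offset 0: leading byte 0xD0 = 11010000 → 2-byte char #1 = D0 AB.
Offset 2: leading byte 0xEE = 11101110 → 3-byte char #2 = EE 85 89.
Offset 5: leading byte 0xF0 = 11110000 → 4-byte char #3 = F0 90 8C B2.
Offset 9: leading byte 0xD8 = 11011000 → 2-byte char #4 = D8 92.
Offset 11: leading byte 0x65 = 01100101 → 1-byte char #5 = 65.
Offset 12: leading byte 0xEF = 11101111 → 3-byte char #6 = EF 8C 8B.
Offset 15: leading byte 0xC3 = 11000011 → 2-byte char #7 = C3 A7.
Offset 17: leading byte 0xF3 = 11110011 → 4-byte char #8 = F3 97 8C B1.
Offset 21: leading byte 0xE1 = 11100001 → 3-byte char #9 = E1 9B AA.
Offset 24: leading byte 0xE3 = 11100011 → 3-byte char #10 = E3 82 87.
Offset 27: leading byte 0xD4 = 11010100 → 2-byte char #11 = D4 80.
Offset 29: leading byte 0xE0 = 11100000 → 3-byte char #12 = E0 A4 94.
Leading byte 0xE0 = 11100000 matches 1110xxxx → 3-byte sequence.
Byte 1: 0xE0 = 11100000, payload 0000 (4 bits).
Byte 2: 0xA4 = 10100100 (10xxxxxx ✓), payload 100100.
Byte 3: 0x94 = 10010100 (10xxxxxx ✓), payload 010100.
Concatenate: 0000100100010100 = 0x914 (16 bits → U+0914).

U+0914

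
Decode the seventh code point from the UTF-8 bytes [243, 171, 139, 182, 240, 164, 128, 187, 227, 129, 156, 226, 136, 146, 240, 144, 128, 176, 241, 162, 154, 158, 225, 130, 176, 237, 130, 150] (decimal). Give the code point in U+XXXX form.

U+10B0

Offset 0: leading byte 0xF3 = 11110011 → 4-byte char #1 = F3 AB 8B B6.
Offset 4: leading byte 0xF0 = 11110000 → 4-byte char #2 = F0 A4 80 BB.
Offset 8: leading byte 0xE3 = 11100011 → 3-byte char #3 = E3 81 9C.
Offset 11: leading byte 0xE2 = 11100010 → 3-byte char #4 = E2 88 92.
Offset 14: leading byte 0xF0 = 11110000 → 4-byte char #5 = F0 90 80 B0.
Offset 18: leading byte 0xF1 = 11110001 → 4-byte char #6 = F1 A2 9A 9E.
Offset 22: leading byte 0xE1 = 11100001 → 3-byte char #7 = E1 82 B0.
Leading byte 0xE1 = 11100001 matches 1110xxxx → 3-byte sequence.
Byte 1: 0xE1 = 11100001, payload 0001 (4 bits).
Byte 2: 0x82 = 10000010 (10xxxxxx ✓), payload 000010.
Byte 3: 0xB0 = 10110000 (10xxxxxx ✓), payload 110000.
Concatenate: 0001000010110000 = 0x10B0 (16 bits → U+10B0).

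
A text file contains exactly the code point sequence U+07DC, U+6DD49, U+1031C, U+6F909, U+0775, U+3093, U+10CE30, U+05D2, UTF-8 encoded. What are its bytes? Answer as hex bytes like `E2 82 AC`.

U+07DC: 2-byte form → DF 9C.
U+6DD49: 4-byte form → F1 AD B5 89.
U+1031C: 4-byte form → F0 90 8C 9C.
U+6F909: 4-byte form → F1 AF A4 89.
U+0775: 2-byte form → DD B5.
U+3093: 3-byte form → E3 82 93.
U+10CE30: 4-byte form → F4 8C B8 B0.
U+05D2: 2-byte form → D7 92.
Concatenated (25 bytes): DF 9C F1 AD B5 89 F0 90 8C 9C F1 AF A4 89 DD B5 E3 82 93 F4 8C B8 B0 D7 92.

DF 9C F1 AD B5 89 F0 90 8C 9C F1 AF A4 89 DD B5 E3 82 93 F4 8C B8 B0 D7 92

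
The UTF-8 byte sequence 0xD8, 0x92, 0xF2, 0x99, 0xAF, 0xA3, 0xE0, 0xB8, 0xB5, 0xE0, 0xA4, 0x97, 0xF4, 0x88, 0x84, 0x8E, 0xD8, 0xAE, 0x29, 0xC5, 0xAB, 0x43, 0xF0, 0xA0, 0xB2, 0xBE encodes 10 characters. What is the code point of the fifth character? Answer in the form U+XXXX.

U+10810E

Offset 0: leading byte 0xD8 = 11011000 → 2-byte char #1 = D8 92.
Offset 2: leading byte 0xF2 = 11110010 → 4-byte char #2 = F2 99 AF A3.
Offset 6: leading byte 0xE0 = 11100000 → 3-byte char #3 = E0 B8 B5.
Offset 9: leading byte 0xE0 = 11100000 → 3-byte char #4 = E0 A4 97.
Offset 12: leading byte 0xF4 = 11110100 → 4-byte char #5 = F4 88 84 8E.
Leading byte 0xF4 = 11110100 matches 11110xxx → 4-byte sequence.
Byte 1: 0xF4 = 11110100, payload 100 (3 bits).
Byte 2: 0x88 = 10001000 (10xxxxxx ✓), payload 001000.
Byte 3: 0x84 = 10000100 (10xxxxxx ✓), payload 000100.
Byte 4: 0x8E = 10001110 (10xxxxxx ✓), payload 001110.
Concatenate: 100001000000100001110 = 0x10810E (21 bits → U+10810E).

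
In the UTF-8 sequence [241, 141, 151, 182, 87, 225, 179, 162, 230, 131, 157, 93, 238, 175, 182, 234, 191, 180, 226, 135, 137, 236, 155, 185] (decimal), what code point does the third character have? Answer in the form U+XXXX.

U+1CE2

Offset 0: leading byte 0xF1 = 11110001 → 4-byte char #1 = F1 8D 97 B6.
Offset 4: leading byte 0x57 = 01010111 → 1-byte char #2 = 57.
Offset 5: leading byte 0xE1 = 11100001 → 3-byte char #3 = E1 B3 A2.
Leading byte 0xE1 = 11100001 matches 1110xxxx → 3-byte sequence.
Byte 1: 0xE1 = 11100001, payload 0001 (4 bits).
Byte 2: 0xB3 = 10110011 (10xxxxxx ✓), payload 110011.
Byte 3: 0xA2 = 10100010 (10xxxxxx ✓), payload 100010.
Concatenate: 0001110011100010 = 0x1CE2 (16 bits → U+1CE2).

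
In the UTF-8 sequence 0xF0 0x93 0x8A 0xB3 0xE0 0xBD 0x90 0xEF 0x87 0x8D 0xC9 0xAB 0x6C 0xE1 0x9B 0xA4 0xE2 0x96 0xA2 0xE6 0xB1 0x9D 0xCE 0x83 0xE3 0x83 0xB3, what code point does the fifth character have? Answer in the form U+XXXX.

U+006C

Offset 0: leading byte 0xF0 = 11110000 → 4-byte char #1 = F0 93 8A B3.
Offset 4: leading byte 0xE0 = 11100000 → 3-byte char #2 = E0 BD 90.
Offset 7: leading byte 0xEF = 11101111 → 3-byte char #3 = EF 87 8D.
Offset 10: leading byte 0xC9 = 11001001 → 2-byte char #4 = C9 AB.
Offset 12: leading byte 0x6C = 01101100 → 1-byte char #5 = 6C.
Leading byte 0x6C = 01101100 matches 0xxxxxxx → 1-byte sequence.
Byte 1: 0x6C = 01101100, payload 1101100 (7 bits).
Concatenate: 1101100 = 0x6C (7 bits → U+006C).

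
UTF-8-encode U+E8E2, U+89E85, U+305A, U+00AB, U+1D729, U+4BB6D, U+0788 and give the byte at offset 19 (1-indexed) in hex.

0xAD

1-indexed offset 19 is 0-indexed offset 18.
U+E8E2 → 3-byte form EE A3 A2 at offsets 0–2.
U+89E85 → 4-byte form F2 89 BA 85 at offsets 3–6.
U+305A → 3-byte form E3 81 9A at offsets 7–9.
U+00AB → 2-byte form C2 AB at offsets 10–11.
U+1D729 → 4-byte form F0 9D 9C A9 at offsets 12–15.
U+4BB6D → 4-byte form F1 8B AD AD at offsets 16–19.
Offset 18 falls in char 6's range; it's byte 3 of F1 8B AD AD = 0xAD.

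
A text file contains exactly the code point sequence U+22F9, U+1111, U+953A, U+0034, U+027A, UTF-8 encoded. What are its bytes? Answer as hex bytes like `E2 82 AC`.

E2 8B B9 E1 84 91 E9 94 BA 34 C9 BA

U+22F9: 3-byte form → E2 8B B9.
U+1111: 3-byte form → E1 84 91.
U+953A: 3-byte form → E9 94 BA.
U+0034: 1-byte form → 34.
U+027A: 2-byte form → C9 BA.
Concatenated (12 bytes): E2 8B B9 E1 84 91 E9 94 BA 34 C9 BA.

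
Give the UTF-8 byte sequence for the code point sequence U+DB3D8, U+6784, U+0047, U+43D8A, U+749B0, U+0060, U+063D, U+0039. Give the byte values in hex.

F3 9B 8F 98 E6 9E 84 47 F1 83 B6 8A F1 B4 A6 B0 60 D8 BD 39

U+DB3D8: 4-byte form → F3 9B 8F 98.
U+6784: 3-byte form → E6 9E 84.
U+0047: 1-byte form → 47.
U+43D8A: 4-byte form → F1 83 B6 8A.
U+749B0: 4-byte form → F1 B4 A6 B0.
U+0060: 1-byte form → 60.
U+063D: 2-byte form → D8 BD.
U+0039: 1-byte form → 39.
Concatenated (20 bytes): F3 9B 8F 98 E6 9E 84 47 F1 83 B6 8A F1 B4 A6 B0 60 D8 BD 39.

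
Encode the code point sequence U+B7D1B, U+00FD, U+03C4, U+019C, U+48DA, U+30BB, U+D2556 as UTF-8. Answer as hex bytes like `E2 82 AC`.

F2 B7 B4 9B C3 BD CF 84 C6 9C E4 A3 9A E3 82 BB F3 92 95 96

U+B7D1B: 4-byte form → F2 B7 B4 9B.
U+00FD: 2-byte form → C3 BD.
U+03C4: 2-byte form → CF 84.
U+019C: 2-byte form → C6 9C.
U+48DA: 3-byte form → E4 A3 9A.
U+30BB: 3-byte form → E3 82 BB.
U+D2556: 4-byte form → F3 92 95 96.
Concatenated (20 bytes): F2 B7 B4 9B C3 BD CF 84 C6 9C E4 A3 9A E3 82 BB F3 92 95 96.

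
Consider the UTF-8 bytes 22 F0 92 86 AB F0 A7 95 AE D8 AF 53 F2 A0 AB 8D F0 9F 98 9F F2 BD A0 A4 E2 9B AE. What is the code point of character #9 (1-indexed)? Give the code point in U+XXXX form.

Offset 0: leading byte 0x22 = 00100010 → 1-byte char #1 = 22.
Offset 1: leading byte 0xF0 = 11110000 → 4-byte char #2 = F0 92 86 AB.
Offset 5: leading byte 0xF0 = 11110000 → 4-byte char #3 = F0 A7 95 AE.
Offset 9: leading byte 0xD8 = 11011000 → 2-byte char #4 = D8 AF.
Offset 11: leading byte 0x53 = 01010011 → 1-byte char #5 = 53.
Offset 12: leading byte 0xF2 = 11110010 → 4-byte char #6 = F2 A0 AB 8D.
Offset 16: leading byte 0xF0 = 11110000 → 4-byte char #7 = F0 9F 98 9F.
Offset 20: leading byte 0xF2 = 11110010 → 4-byte char #8 = F2 BD A0 A4.
Offset 24: leading byte 0xE2 = 11100010 → 3-byte char #9 = E2 9B AE.
Leading byte 0xE2 = 11100010 matches 1110xxxx → 3-byte sequence.
Byte 1: 0xE2 = 11100010, payload 0010 (4 bits).
Byte 2: 0x9B = 10011011 (10xxxxxx ✓), payload 011011.
Byte 3: 0xAE = 10101110 (10xxxxxx ✓), payload 101110.
Concatenate: 0010011011101110 = 0x26EE (16 bits → U+26EE).

U+26EE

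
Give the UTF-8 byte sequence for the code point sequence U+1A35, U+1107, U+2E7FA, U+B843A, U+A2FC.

E1 A8 B5 E1 84 87 F0 AE 9F BA F2 B8 90 BA EA 8B BC

U+1A35: 3-byte form → E1 A8 B5.
U+1107: 3-byte form → E1 84 87.
U+2E7FA: 4-byte form → F0 AE 9F BA.
U+B843A: 4-byte form → F2 B8 90 BA.
U+A2FC: 3-byte form → EA 8B BC.
Concatenated (17 bytes): E1 A8 B5 E1 84 87 F0 AE 9F BA F2 B8 90 BA EA 8B BC.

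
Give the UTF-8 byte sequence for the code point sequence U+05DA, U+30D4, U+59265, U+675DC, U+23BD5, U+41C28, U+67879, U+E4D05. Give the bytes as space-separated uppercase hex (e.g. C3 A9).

D7 9A E3 83 94 F1 99 89 A5 F1 A7 97 9C F0 A3 AF 95 F1 81 B0 A8 F1 A7 A1 B9 F3 A4 B4 85

U+05DA: 2-byte form → D7 9A.
U+30D4: 3-byte form → E3 83 94.
U+59265: 4-byte form → F1 99 89 A5.
U+675DC: 4-byte form → F1 A7 97 9C.
U+23BD5: 4-byte form → F0 A3 AF 95.
U+41C28: 4-byte form → F1 81 B0 A8.
U+67879: 4-byte form → F1 A7 A1 B9.
U+E4D05: 4-byte form → F3 A4 B4 85.
Concatenated (29 bytes): D7 9A E3 83 94 F1 99 89 A5 F1 A7 97 9C F0 A3 AF 95 F1 81 B0 A8 F1 A7 A1 B9 F3 A4 B4 85.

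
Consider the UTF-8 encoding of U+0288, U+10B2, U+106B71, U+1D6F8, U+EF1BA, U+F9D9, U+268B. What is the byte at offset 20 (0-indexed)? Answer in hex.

0xE2

U+0288 → 2-byte form CA 88 at offsets 0–1.
U+10B2 → 3-byte form E1 82 B2 at offsets 2–4.
U+106B71 → 4-byte form F4 86 AD B1 at offsets 5–8.
U+1D6F8 → 4-byte form F0 9D 9B B8 at offsets 9–12.
U+EF1BA → 4-byte form F3 AF 86 BA at offsets 13–16.
U+F9D9 → 3-byte form EF A7 99 at offsets 17–19.
U+268B → 3-byte form E2 9A 8B at offsets 20–22.
Offset 20 falls in char 7's range; it's byte 1 of E2 9A 8B = 0xE2.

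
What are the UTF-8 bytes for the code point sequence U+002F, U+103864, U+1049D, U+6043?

U+002F: 1-byte form → 2F.
U+103864: 4-byte form → F4 83 A1 A4.
U+1049D: 4-byte form → F0 90 92 9D.
U+6043: 3-byte form → E6 81 83.
Concatenated (12 bytes): 2F F4 83 A1 A4 F0 90 92 9D E6 81 83.

2F F4 83 A1 A4 F0 90 92 9D E6 81 83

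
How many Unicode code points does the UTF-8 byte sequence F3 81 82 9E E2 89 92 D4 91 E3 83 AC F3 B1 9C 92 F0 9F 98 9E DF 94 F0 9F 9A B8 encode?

Byte at offset 0: 0xF3 = 11110011 → 4-byte char (#1). Advance 4.
Byte at offset 4: 0xE2 = 11100010 → 3-byte char (#2). Advance 3.
Byte at offset 7: 0xD4 = 11010100 → 2-byte char (#3). Advance 2.
Byte at offset 9: 0xE3 = 11100011 → 3-byte char (#4). Advance 3.
Byte at offset 12: 0xF3 = 11110011 → 4-byte char (#5). Advance 4.
Byte at offset 16: 0xF0 = 11110000 → 4-byte char (#6). Advance 4.
Byte at offset 20: 0xDF = 11011111 → 2-byte char (#7). Advance 2.
Byte at offset 22: 0xF0 = 11110000 → 4-byte char (#8). Advance 4.
Reached end at offset 26 after 8 code points.

8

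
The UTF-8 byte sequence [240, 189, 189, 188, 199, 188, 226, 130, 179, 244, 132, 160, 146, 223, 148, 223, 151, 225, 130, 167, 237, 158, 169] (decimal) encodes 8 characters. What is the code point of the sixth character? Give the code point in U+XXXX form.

Offset 0: leading byte 0xF0 = 11110000 → 4-byte char #1 = F0 BD BD BC.
Offset 4: leading byte 0xC7 = 11000111 → 2-byte char #2 = C7 BC.
Offset 6: leading byte 0xE2 = 11100010 → 3-byte char #3 = E2 82 B3.
Offset 9: leading byte 0xF4 = 11110100 → 4-byte char #4 = F4 84 A0 92.
Offset 13: leading byte 0xDF = 11011111 → 2-byte char #5 = DF 94.
Offset 15: leading byte 0xDF = 11011111 → 2-byte char #6 = DF 97.
Leading byte 0xDF = 11011111 matches 110xxxxx → 2-byte sequence.
Byte 1: 0xDF = 11011111, payload 11111 (5 bits).
Byte 2: 0x97 = 10010111 (10xxxxxx ✓), payload 010111.
Concatenate: 11111010111 = 0x7D7 (11 bits → U+07D7).

U+07D7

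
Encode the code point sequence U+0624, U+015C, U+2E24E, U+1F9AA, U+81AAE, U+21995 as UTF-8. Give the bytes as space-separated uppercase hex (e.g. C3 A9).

U+0624: 2-byte form → D8 A4.
U+015C: 2-byte form → C5 9C.
U+2E24E: 4-byte form → F0 AE 89 8E.
U+1F9AA: 4-byte form → F0 9F A6 AA.
U+81AAE: 4-byte form → F2 81 AA AE.
U+21995: 4-byte form → F0 A1 A6 95.
Concatenated (20 bytes): D8 A4 C5 9C F0 AE 89 8E F0 9F A6 AA F2 81 AA AE F0 A1 A6 95.

D8 A4 C5 9C F0 AE 89 8E F0 9F A6 AA F2 81 AA AE F0 A1 A6 95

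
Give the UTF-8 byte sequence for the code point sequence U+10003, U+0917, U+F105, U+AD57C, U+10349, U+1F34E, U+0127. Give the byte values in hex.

F0 90 80 83 E0 A4 97 EF 84 85 F2 AD 95 BC F0 90 8D 89 F0 9F 8D 8E C4 A7

U+10003: 4-byte form → F0 90 80 83.
U+0917: 3-byte form → E0 A4 97.
U+F105: 3-byte form → EF 84 85.
U+AD57C: 4-byte form → F2 AD 95 BC.
U+10349: 4-byte form → F0 90 8D 89.
U+1F34E: 4-byte form → F0 9F 8D 8E.
U+0127: 2-byte form → C4 A7.
Concatenated (24 bytes): F0 90 80 83 E0 A4 97 EF 84 85 F2 AD 95 BC F0 90 8D 89 F0 9F 8D 8E C4 A7.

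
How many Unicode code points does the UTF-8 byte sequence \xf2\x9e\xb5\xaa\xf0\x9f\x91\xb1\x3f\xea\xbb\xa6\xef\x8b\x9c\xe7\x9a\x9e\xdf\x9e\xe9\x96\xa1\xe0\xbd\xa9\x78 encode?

10

Byte at offset 0: 0xF2 = 11110010 → 4-byte char (#1). Advance 4.
Byte at offset 4: 0xF0 = 11110000 → 4-byte char (#2). Advance 4.
Byte at offset 8: 0x3F = 00111111 → 1-byte char (#3). Advance 1.
Byte at offset 9: 0xEA = 11101010 → 3-byte char (#4). Advance 3.
Byte at offset 12: 0xEF = 11101111 → 3-byte char (#5). Advance 3.
Byte at offset 15: 0xE7 = 11100111 → 3-byte char (#6). Advance 3.
Byte at offset 18: 0xDF = 11011111 → 2-byte char (#7). Advance 2.
Byte at offset 20: 0xE9 = 11101001 → 3-byte char (#8). Advance 3.
Byte at offset 23: 0xE0 = 11100000 → 3-byte char (#9). Advance 3.
Byte at offset 26: 0x78 = 01111000 → 1-byte char (#10). Advance 1.
Reached end at offset 27 after 10 code points.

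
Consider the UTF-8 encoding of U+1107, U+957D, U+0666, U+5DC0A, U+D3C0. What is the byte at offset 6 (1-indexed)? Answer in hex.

1-indexed offset 6 is 0-indexed offset 5.
U+1107 → 3-byte form E1 84 87 at offsets 0–2.
U+957D → 3-byte form E9 95 BD at offsets 3–5.
Offset 5 falls in char 2's range; it's byte 3 of E9 95 BD = 0xBD.

0xBD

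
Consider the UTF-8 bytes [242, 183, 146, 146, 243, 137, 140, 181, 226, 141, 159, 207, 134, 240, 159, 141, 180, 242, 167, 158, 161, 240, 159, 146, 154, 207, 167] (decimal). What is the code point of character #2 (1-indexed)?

U+C9335

Offset 0: leading byte 0xF2 = 11110010 → 4-byte char #1 = F2 B7 92 92.
Offset 4: leading byte 0xF3 = 11110011 → 4-byte char #2 = F3 89 8C B5.
Leading byte 0xF3 = 11110011 matches 11110xxx → 4-byte sequence.
Byte 1: 0xF3 = 11110011, payload 011 (3 bits).
Byte 2: 0x89 = 10001001 (10xxxxxx ✓), payload 001001.
Byte 3: 0x8C = 10001100 (10xxxxxx ✓), payload 001100.
Byte 4: 0xB5 = 10110101 (10xxxxxx ✓), payload 110101.
Concatenate: 011001001001100110101 = 0xC9335 (21 bits → U+C9335).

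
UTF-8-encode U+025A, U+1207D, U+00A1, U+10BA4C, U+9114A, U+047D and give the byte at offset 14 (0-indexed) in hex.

U+025A → 2-byte form C9 9A at offsets 0–1.
U+1207D → 4-byte form F0 92 81 BD at offsets 2–5.
U+00A1 → 2-byte form C2 A1 at offsets 6–7.
U+10BA4C → 4-byte form F4 8B A9 8C at offsets 8–11.
U+9114A → 4-byte form F2 91 85 8A at offsets 12–15.
Offset 14 falls in char 5's range; it's byte 3 of F2 91 85 8A = 0x85.

0x85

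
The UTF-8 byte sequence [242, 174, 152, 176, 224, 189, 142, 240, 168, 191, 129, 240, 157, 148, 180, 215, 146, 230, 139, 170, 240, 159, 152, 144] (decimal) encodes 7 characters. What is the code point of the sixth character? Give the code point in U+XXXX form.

Offset 0: leading byte 0xF2 = 11110010 → 4-byte char #1 = F2 AE 98 B0.
Offset 4: leading byte 0xE0 = 11100000 → 3-byte char #2 = E0 BD 8E.
Offset 7: leading byte 0xF0 = 11110000 → 4-byte char #3 = F0 A8 BF 81.
Offset 11: leading byte 0xF0 = 11110000 → 4-byte char #4 = F0 9D 94 B4.
Offset 15: leading byte 0xD7 = 11010111 → 2-byte char #5 = D7 92.
Offset 17: leading byte 0xE6 = 11100110 → 3-byte char #6 = E6 8B AA.
Leading byte 0xE6 = 11100110 matches 1110xxxx → 3-byte sequence.
Byte 1: 0xE6 = 11100110, payload 0110 (4 bits).
Byte 2: 0x8B = 10001011 (10xxxxxx ✓), payload 001011.
Byte 3: 0xAA = 10101010 (10xxxxxx ✓), payload 101010.
Concatenate: 0110001011101010 = 0x62EA (16 bits → U+62EA).

U+62EA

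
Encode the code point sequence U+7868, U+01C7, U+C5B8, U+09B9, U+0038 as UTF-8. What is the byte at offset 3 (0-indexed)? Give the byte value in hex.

0xC7

U+7868 → 3-byte form E7 A1 A8 at offsets 0–2.
U+01C7 → 2-byte form C7 87 at offsets 3–4.
Offset 3 falls in char 2's range; it's byte 1 of C7 87 = 0xC7.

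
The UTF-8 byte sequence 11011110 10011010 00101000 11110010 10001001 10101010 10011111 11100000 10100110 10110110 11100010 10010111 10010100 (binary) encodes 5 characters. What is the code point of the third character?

U+89A9F

Offset 0: leading byte 0xDE = 11011110 → 2-byte char #1 = DE 9A.
Offset 2: leading byte 0x28 = 00101000 → 1-byte char #2 = 28.
Offset 3: leading byte 0xF2 = 11110010 → 4-byte char #3 = F2 89 AA 9F.
Leading byte 0xF2 = 11110010 matches 11110xxx → 4-byte sequence.
Byte 1: 0xF2 = 11110010, payload 010 (3 bits).
Byte 2: 0x89 = 10001001 (10xxxxxx ✓), payload 001001.
Byte 3: 0xAA = 10101010 (10xxxxxx ✓), payload 101010.
Byte 4: 0x9F = 10011111 (10xxxxxx ✓), payload 011111.
Concatenate: 010001001101010011111 = 0x89A9F (21 bits → U+89A9F).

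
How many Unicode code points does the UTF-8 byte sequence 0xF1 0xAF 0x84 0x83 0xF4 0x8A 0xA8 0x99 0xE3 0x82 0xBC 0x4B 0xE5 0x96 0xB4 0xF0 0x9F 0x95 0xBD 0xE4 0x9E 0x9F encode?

7

Byte at offset 0: 0xF1 = 11110001 → 4-byte char (#1). Advance 4.
Byte at offset 4: 0xF4 = 11110100 → 4-byte char (#2). Advance 4.
Byte at offset 8: 0xE3 = 11100011 → 3-byte char (#3). Advance 3.
Byte at offset 11: 0x4B = 01001011 → 1-byte char (#4). Advance 1.
Byte at offset 12: 0xE5 = 11100101 → 3-byte char (#5). Advance 3.
Byte at offset 15: 0xF0 = 11110000 → 4-byte char (#6). Advance 4.
Byte at offset 19: 0xE4 = 11100100 → 3-byte char (#7). Advance 3.
Reached end at offset 22 after 7 code points.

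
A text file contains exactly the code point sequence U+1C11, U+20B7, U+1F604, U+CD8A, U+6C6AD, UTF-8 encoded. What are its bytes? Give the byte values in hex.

E1 B0 91 E2 82 B7 F0 9F 98 84 EC B6 8A F1 AC 9A AD

U+1C11: 3-byte form → E1 B0 91.
U+20B7: 3-byte form → E2 82 B7.
U+1F604: 4-byte form → F0 9F 98 84.
U+CD8A: 3-byte form → EC B6 8A.
U+6C6AD: 4-byte form → F1 AC 9A AD.
Concatenated (17 bytes): E1 B0 91 E2 82 B7 F0 9F 98 84 EC B6 8A F1 AC 9A AD.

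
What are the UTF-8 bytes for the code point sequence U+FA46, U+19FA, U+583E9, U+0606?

EF A9 86 E1 A7 BA F1 98 8F A9 D8 86

U+FA46: 3-byte form → EF A9 86.
U+19FA: 3-byte form → E1 A7 BA.
U+583E9: 4-byte form → F1 98 8F A9.
U+0606: 2-byte form → D8 86.
Concatenated (12 bytes): EF A9 86 E1 A7 BA F1 98 8F A9 D8 86.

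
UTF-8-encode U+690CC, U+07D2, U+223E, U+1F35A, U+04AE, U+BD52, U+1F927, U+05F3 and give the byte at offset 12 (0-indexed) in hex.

U+690CC → 4-byte form F1 A9 83 8C at offsets 0–3.
U+07D2 → 2-byte form DF 92 at offsets 4–5.
U+223E → 3-byte form E2 88 BE at offsets 6–8.
U+1F35A → 4-byte form F0 9F 8D 9A at offsets 9–12.
Offset 12 falls in char 4's range; it's byte 4 of F0 9F 8D 9A = 0x9A.

0x9A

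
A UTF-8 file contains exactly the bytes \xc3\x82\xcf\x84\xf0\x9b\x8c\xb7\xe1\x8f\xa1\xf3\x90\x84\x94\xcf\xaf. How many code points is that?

6

Byte at offset 0: 0xC3 = 11000011 → 2-byte char (#1). Advance 2.
Byte at offset 2: 0xCF = 11001111 → 2-byte char (#2). Advance 2.
Byte at offset 4: 0xF0 = 11110000 → 4-byte char (#3). Advance 4.
Byte at offset 8: 0xE1 = 11100001 → 3-byte char (#4). Advance 3.
Byte at offset 11: 0xF3 = 11110011 → 4-byte char (#5). Advance 4.
Byte at offset 15: 0xCF = 11001111 → 2-byte char (#6). Advance 2.
Reached end at offset 17 after 6 code points.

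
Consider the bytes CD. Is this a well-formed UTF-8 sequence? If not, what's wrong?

invalid (sequence truncated)

Leading byte 0xCD = 11001101 → 2-byte form, but only 1 byte is present.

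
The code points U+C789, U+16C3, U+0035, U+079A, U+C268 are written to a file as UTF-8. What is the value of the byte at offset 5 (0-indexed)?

0x83

U+C789 → 3-byte form EC 9E 89 at offsets 0–2.
U+16C3 → 3-byte form E1 9B 83 at offsets 3–5.
Offset 5 falls in char 2's range; it's byte 3 of E1 9B 83 = 0x83.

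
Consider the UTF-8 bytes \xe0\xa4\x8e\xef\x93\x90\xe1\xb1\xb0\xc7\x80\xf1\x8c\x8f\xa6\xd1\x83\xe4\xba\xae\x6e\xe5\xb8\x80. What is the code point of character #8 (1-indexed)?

Offset 0: leading byte 0xE0 = 11100000 → 3-byte char #1 = E0 A4 8E.
Offset 3: leading byte 0xEF = 11101111 → 3-byte char #2 = EF 93 90.
Offset 6: leading byte 0xE1 = 11100001 → 3-byte char #3 = E1 B1 B0.
Offset 9: leading byte 0xC7 = 11000111 → 2-byte char #4 = C7 80.
Offset 11: leading byte 0xF1 = 11110001 → 4-byte char #5 = F1 8C 8F A6.
Offset 15: leading byte 0xD1 = 11010001 → 2-byte char #6 = D1 83.
Offset 17: leading byte 0xE4 = 11100100 → 3-byte char #7 = E4 BA AE.
Offset 20: leading byte 0x6E = 01101110 → 1-byte char #8 = 6E.
Leading byte 0x6E = 01101110 matches 0xxxxxxx → 1-byte sequence.
Byte 1: 0x6E = 01101110, payload 1101110 (7 bits).
Concatenate: 1101110 = 0x6E (7 bits → U+006E).

U+006E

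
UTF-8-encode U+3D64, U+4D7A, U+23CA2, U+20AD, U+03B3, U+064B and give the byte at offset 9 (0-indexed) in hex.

0xA2

U+3D64 → 3-byte form E3 B5 A4 at offsets 0–2.
U+4D7A → 3-byte form E4 B5 BA at offsets 3–5.
U+23CA2 → 4-byte form F0 A3 B2 A2 at offsets 6–9.
Offset 9 falls in char 3's range; it's byte 4 of F0 A3 B2 A2 = 0xA2.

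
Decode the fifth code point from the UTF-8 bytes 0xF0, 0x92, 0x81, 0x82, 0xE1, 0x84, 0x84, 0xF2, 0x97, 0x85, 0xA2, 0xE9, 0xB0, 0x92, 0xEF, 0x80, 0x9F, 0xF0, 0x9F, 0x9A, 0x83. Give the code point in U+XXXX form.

U+F01F

Offset 0: leading byte 0xF0 = 11110000 → 4-byte char #1 = F0 92 81 82.
Offset 4: leading byte 0xE1 = 11100001 → 3-byte char #2 = E1 84 84.
Offset 7: leading byte 0xF2 = 11110010 → 4-byte char #3 = F2 97 85 A2.
Offset 11: leading byte 0xE9 = 11101001 → 3-byte char #4 = E9 B0 92.
Offset 14: leading byte 0xEF = 11101111 → 3-byte char #5 = EF 80 9F.
Leading byte 0xEF = 11101111 matches 1110xxxx → 3-byte sequence.
Byte 1: 0xEF = 11101111, payload 1111 (4 bits).
Byte 2: 0x80 = 10000000 (10xxxxxx ✓), payload 000000.
Byte 3: 0x9F = 10011111 (10xxxxxx ✓), payload 011111.
Concatenate: 1111000000011111 = 0xF01F (16 bits → U+F01F).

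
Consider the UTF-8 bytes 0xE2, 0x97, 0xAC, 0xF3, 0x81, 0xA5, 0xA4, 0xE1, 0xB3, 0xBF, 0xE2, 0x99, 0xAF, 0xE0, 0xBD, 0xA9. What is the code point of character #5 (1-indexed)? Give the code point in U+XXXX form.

Offset 0: leading byte 0xE2 = 11100010 → 3-byte char #1 = E2 97 AC.
Offset 3: leading byte 0xF3 = 11110011 → 4-byte char #2 = F3 81 A5 A4.
Offset 7: leading byte 0xE1 = 11100001 → 3-byte char #3 = E1 B3 BF.
Offset 10: leading byte 0xE2 = 11100010 → 3-byte char #4 = E2 99 AF.
Offset 13: leading byte 0xE0 = 11100000 → 3-byte char #5 = E0 BD A9.
Leading byte 0xE0 = 11100000 matches 1110xxxx → 3-byte sequence.
Byte 1: 0xE0 = 11100000, payload 0000 (4 bits).
Byte 2: 0xBD = 10111101 (10xxxxxx ✓), payload 111101.
Byte 3: 0xA9 = 10101001 (10xxxxxx ✓), payload 101001.
Concatenate: 0000111101101001 = 0xF69 (16 bits → U+0F69).

U+0F69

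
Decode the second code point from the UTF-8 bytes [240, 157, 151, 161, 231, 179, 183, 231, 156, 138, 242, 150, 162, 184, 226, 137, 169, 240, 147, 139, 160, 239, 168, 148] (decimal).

Offset 0: leading byte 0xF0 = 11110000 → 4-byte char #1 = F0 9D 97 A1.
Offset 4: leading byte 0xE7 = 11100111 → 3-byte char #2 = E7 B3 B7.
Leading byte 0xE7 = 11100111 matches 1110xxxx → 3-byte sequence.
Byte 1: 0xE7 = 11100111, payload 0111 (4 bits).
Byte 2: 0xB3 = 10110011 (10xxxxxx ✓), payload 110011.
Byte 3: 0xB7 = 10110111 (10xxxxxx ✓), payload 110111.
Concatenate: 0111110011110111 = 0x7CF7 (16 bits → U+7CF7).

U+7CF7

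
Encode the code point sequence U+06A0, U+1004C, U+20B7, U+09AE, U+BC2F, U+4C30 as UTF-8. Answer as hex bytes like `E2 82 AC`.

DA A0 F0 90 81 8C E2 82 B7 E0 A6 AE EB B0 AF E4 B0 B0

U+06A0: 2-byte form → DA A0.
U+1004C: 4-byte form → F0 90 81 8C.
U+20B7: 3-byte form → E2 82 B7.
U+09AE: 3-byte form → E0 A6 AE.
U+BC2F: 3-byte form → EB B0 AF.
U+4C30: 3-byte form → E4 B0 B0.
Concatenated (18 bytes): DA A0 F0 90 81 8C E2 82 B7 E0 A6 AE EB B0 AF E4 B0 B0.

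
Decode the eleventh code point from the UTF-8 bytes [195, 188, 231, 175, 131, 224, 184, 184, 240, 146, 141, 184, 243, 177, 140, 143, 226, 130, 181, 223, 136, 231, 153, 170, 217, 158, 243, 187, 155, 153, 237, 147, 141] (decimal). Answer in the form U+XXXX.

U+D4CD

Offset 0: leading byte 0xC3 = 11000011 → 2-byte char #1 = C3 BC.
Offset 2: leading byte 0xE7 = 11100111 → 3-byte char #2 = E7 AF 83.
Offset 5: leading byte 0xE0 = 11100000 → 3-byte char #3 = E0 B8 B8.
Offset 8: leading byte 0xF0 = 11110000 → 4-byte char #4 = F0 92 8D B8.
Offset 12: leading byte 0xF3 = 11110011 → 4-byte char #5 = F3 B1 8C 8F.
Offset 16: leading byte 0xE2 = 11100010 → 3-byte char #6 = E2 82 B5.
Offset 19: leading byte 0xDF = 11011111 → 2-byte char #7 = DF 88.
Offset 21: leading byte 0xE7 = 11100111 → 3-byte char #8 = E7 99 AA.
Offset 24: leading byte 0xD9 = 11011001 → 2-byte char #9 = D9 9E.
Offset 26: leading byte 0xF3 = 11110011 → 4-byte char #10 = F3 BB 9B 99.
Offset 30: leading byte 0xED = 11101101 → 3-byte char #11 = ED 93 8D.
Leading byte 0xED = 11101101 matches 1110xxxx → 3-byte sequence.
Byte 1: 0xED = 11101101, payload 1101 (4 bits).
Byte 2: 0x93 = 10010011 (10xxxxxx ✓), payload 010011.
Byte 3: 0x8D = 10001101 (10xxxxxx ✓), payload 001101.
Concatenate: 1101010011001101 = 0xD4CD (16 bits → U+D4CD).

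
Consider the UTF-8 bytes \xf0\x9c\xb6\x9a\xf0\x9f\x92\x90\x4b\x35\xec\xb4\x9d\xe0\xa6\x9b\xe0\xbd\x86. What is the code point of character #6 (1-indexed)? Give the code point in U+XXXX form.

Offset 0: leading byte 0xF0 = 11110000 → 4-byte char #1 = F0 9C B6 9A.
Offset 4: leading byte 0xF0 = 11110000 → 4-byte char #2 = F0 9F 92 90.
Offset 8: leading byte 0x4B = 01001011 → 1-byte char #3 = 4B.
Offset 9: leading byte 0x35 = 00110101 → 1-byte char #4 = 35.
Offset 10: leading byte 0xEC = 11101100 → 3-byte char #5 = EC B4 9D.
Offset 13: leading byte 0xE0 = 11100000 → 3-byte char #6 = E0 A6 9B.
Leading byte 0xE0 = 11100000 matches 1110xxxx → 3-byte sequence.
Byte 1: 0xE0 = 11100000, payload 0000 (4 bits).
Byte 2: 0xA6 = 10100110 (10xxxxxx ✓), payload 100110.
Byte 3: 0x9B = 10011011 (10xxxxxx ✓), payload 011011.
Concatenate: 0000100110011011 = 0x99B (16 bits → U+099B).

U+099B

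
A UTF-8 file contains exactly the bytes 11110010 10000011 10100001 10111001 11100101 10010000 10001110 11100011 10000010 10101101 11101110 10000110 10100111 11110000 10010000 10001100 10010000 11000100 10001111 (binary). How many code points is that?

Byte at offset 0: 0xF2 = 11110010 → 4-byte char (#1). Advance 4.
Byte at offset 4: 0xE5 = 11100101 → 3-byte char (#2). Advance 3.
Byte at offset 7: 0xE3 = 11100011 → 3-byte char (#3). Advance 3.
Byte at offset 10: 0xEE = 11101110 → 3-byte char (#4). Advance 3.
Byte at offset 13: 0xF0 = 11110000 → 4-byte char (#5). Advance 4.
Byte at offset 17: 0xC4 = 11000100 → 2-byte char (#6). Advance 2.
Reached end at offset 19 after 6 code points.

6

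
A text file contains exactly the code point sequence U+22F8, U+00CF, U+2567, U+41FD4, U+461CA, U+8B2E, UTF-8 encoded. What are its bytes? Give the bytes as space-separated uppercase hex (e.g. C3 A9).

E2 8B B8 C3 8F E2 95 A7 F1 81 BF 94 F1 86 87 8A E8 AC AE

U+22F8: 3-byte form → E2 8B B8.
U+00CF: 2-byte form → C3 8F.
U+2567: 3-byte form → E2 95 A7.
U+41FD4: 4-byte form → F1 81 BF 94.
U+461CA: 4-byte form → F1 86 87 8A.
U+8B2E: 3-byte form → E8 AC AE.
Concatenated (19 bytes): E2 8B B8 C3 8F E2 95 A7 F1 81 BF 94 F1 86 87 8A E8 AC AE.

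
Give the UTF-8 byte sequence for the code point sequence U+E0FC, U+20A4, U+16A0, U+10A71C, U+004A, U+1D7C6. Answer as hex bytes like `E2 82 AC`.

EE 83 BC E2 82 A4 E1 9A A0 F4 8A 9C 9C 4A F0 9D 9F 86

U+E0FC: 3-byte form → EE 83 BC.
U+20A4: 3-byte form → E2 82 A4.
U+16A0: 3-byte form → E1 9A A0.
U+10A71C: 4-byte form → F4 8A 9C 9C.
U+004A: 1-byte form → 4A.
U+1D7C6: 4-byte form → F0 9D 9F 86.
Concatenated (18 bytes): EE 83 BC E2 82 A4 E1 9A A0 F4 8A 9C 9C 4A F0 9D 9F 86.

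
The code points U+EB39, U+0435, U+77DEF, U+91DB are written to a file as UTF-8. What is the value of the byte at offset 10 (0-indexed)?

0x87

U+EB39 → 3-byte form EE AC B9 at offsets 0–2.
U+0435 → 2-byte form D0 B5 at offsets 3–4.
U+77DEF → 4-byte form F1 B7 B7 AF at offsets 5–8.
U+91DB → 3-byte form E9 87 9B at offsets 9–11.
Offset 10 falls in char 4's range; it's byte 2 of E9 87 9B = 0x87.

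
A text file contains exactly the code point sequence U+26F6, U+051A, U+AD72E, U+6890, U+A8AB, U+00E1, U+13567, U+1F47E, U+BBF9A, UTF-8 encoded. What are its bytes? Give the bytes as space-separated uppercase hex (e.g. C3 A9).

E2 9B B6 D4 9A F2 AD 9C AE E6 A2 90 EA A2 AB C3 A1 F0 93 95 A7 F0 9F 91 BE F2 BB BE 9A

U+26F6: 3-byte form → E2 9B B6.
U+051A: 2-byte form → D4 9A.
U+AD72E: 4-byte form → F2 AD 9C AE.
U+6890: 3-byte form → E6 A2 90.
U+A8AB: 3-byte form → EA A2 AB.
U+00E1: 2-byte form → C3 A1.
U+13567: 4-byte form → F0 93 95 A7.
U+1F47E: 4-byte form → F0 9F 91 BE.
U+BBF9A: 4-byte form → F2 BB BE 9A.
Concatenated (29 bytes): E2 9B B6 D4 9A F2 AD 9C AE E6 A2 90 EA A2 AB C3 A1 F0 93 95 A7 F0 9F 91 BE F2 BB BE 9A.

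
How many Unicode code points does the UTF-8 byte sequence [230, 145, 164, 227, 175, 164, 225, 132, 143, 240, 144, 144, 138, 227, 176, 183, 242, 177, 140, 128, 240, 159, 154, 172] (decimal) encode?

Byte at offset 0: 0xE6 = 11100110 → 3-byte char (#1). Advance 3.
Byte at offset 3: 0xE3 = 11100011 → 3-byte char (#2). Advance 3.
Byte at offset 6: 0xE1 = 11100001 → 3-byte char (#3). Advance 3.
Byte at offset 9: 0xF0 = 11110000 → 4-byte char (#4). Advance 4.
Byte at offset 13: 0xE3 = 11100011 → 3-byte char (#5). Advance 3.
Byte at offset 16: 0xF2 = 11110010 → 4-byte char (#6). Advance 4.
Byte at offset 20: 0xF0 = 11110000 → 4-byte char (#7). Advance 4.
Reached end at offset 24 after 7 code points.

7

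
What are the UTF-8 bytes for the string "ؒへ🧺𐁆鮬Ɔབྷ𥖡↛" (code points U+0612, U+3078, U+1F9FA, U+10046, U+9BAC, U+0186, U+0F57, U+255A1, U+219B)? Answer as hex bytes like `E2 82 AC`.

U+0612: 2-byte form → D8 92.
U+3078: 3-byte form → E3 81 B8.
U+1F9FA: 4-byte form → F0 9F A7 BA.
U+10046: 4-byte form → F0 90 81 86.
U+9BAC: 3-byte form → E9 AE AC.
U+0186: 2-byte form → C6 86.
U+0F57: 3-byte form → E0 BD 97.
U+255A1: 4-byte form → F0 A5 96 A1.
U+219B: 3-byte form → E2 86 9B.
Concatenated (28 bytes): D8 92 E3 81 B8 F0 9F A7 BA F0 90 81 86 E9 AE AC C6 86 E0 BD 97 F0 A5 96 A1 E2 86 9B.

D8 92 E3 81 B8 F0 9F A7 BA F0 90 81 86 E9 AE AC C6 86 E0 BD 97 F0 A5 96 A1 E2 86 9B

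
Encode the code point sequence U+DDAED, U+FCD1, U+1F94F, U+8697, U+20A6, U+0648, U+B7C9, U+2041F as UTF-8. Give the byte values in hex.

F3 9D AB AD EF B3 91 F0 9F A5 8F E8 9A 97 E2 82 A6 D9 88 EB 9F 89 F0 A0 90 9F

U+DDAED: 4-byte form → F3 9D AB AD.
U+FCD1: 3-byte form → EF B3 91.
U+1F94F: 4-byte form → F0 9F A5 8F.
U+8697: 3-byte form → E8 9A 97.
U+20A6: 3-byte form → E2 82 A6.
U+0648: 2-byte form → D9 88.
U+B7C9: 3-byte form → EB 9F 89.
U+2041F: 4-byte form → F0 A0 90 9F.
Concatenated (26 bytes): F3 9D AB AD EF B3 91 F0 9F A5 8F E8 9A 97 E2 82 A6 D9 88 EB 9F 89 F0 A0 90 9F.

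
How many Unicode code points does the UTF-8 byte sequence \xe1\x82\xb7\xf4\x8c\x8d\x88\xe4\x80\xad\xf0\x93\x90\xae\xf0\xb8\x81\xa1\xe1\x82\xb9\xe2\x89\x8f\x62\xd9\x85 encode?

9

Byte at offset 0: 0xE1 = 11100001 → 3-byte char (#1). Advance 3.
Byte at offset 3: 0xF4 = 11110100 → 4-byte char (#2). Advance 4.
Byte at offset 7: 0xE4 = 11100100 → 3-byte char (#3). Advance 3.
Byte at offset 10: 0xF0 = 11110000 → 4-byte char (#4). Advance 4.
Byte at offset 14: 0xF0 = 11110000 → 4-byte char (#5). Advance 4.
Byte at offset 18: 0xE1 = 11100001 → 3-byte char (#6). Advance 3.
Byte at offset 21: 0xE2 = 11100010 → 3-byte char (#7). Advance 3.
Byte at offset 24: 0x62 = 01100010 → 1-byte char (#8). Advance 1.
Byte at offset 25: 0xD9 = 11011001 → 2-byte char (#9). Advance 2.
Reached end at offset 27 after 9 code points.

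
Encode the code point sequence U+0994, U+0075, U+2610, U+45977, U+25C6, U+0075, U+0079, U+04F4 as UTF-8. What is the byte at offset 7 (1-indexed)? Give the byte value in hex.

0x90

1-indexed offset 7 is 0-indexed offset 6.
U+0994 → 3-byte form E0 A6 94 at offsets 0–2.
U+0075 → 1-byte form 75 at offsets 3–3.
U+2610 → 3-byte form E2 98 90 at offsets 4–6.
Offset 6 falls in char 3's range; it's byte 3 of E2 98 90 = 0x90.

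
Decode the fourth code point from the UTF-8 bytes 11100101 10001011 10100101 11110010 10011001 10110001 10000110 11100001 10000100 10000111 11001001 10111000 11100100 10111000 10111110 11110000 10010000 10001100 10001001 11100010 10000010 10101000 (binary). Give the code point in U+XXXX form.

Offset 0: leading byte 0xE5 = 11100101 → 3-byte char #1 = E5 8B A5.
Offset 3: leading byte 0xF2 = 11110010 → 4-byte char #2 = F2 99 B1 86.
Offset 7: leading byte 0xE1 = 11100001 → 3-byte char #3 = E1 84 87.
Offset 10: leading byte 0xC9 = 11001001 → 2-byte char #4 = C9 B8.
Leading byte 0xC9 = 11001001 matches 110xxxxx → 2-byte sequence.
Byte 1: 0xC9 = 11001001, payload 01001 (5 bits).
Byte 2: 0xB8 = 10111000 (10xxxxxx ✓), payload 111000.
Concatenate: 01001111000 = 0x278 (11 bits → U+0278).

U+0278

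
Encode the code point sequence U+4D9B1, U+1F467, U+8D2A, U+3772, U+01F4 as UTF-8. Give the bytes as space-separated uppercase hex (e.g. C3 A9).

F1 8D A6 B1 F0 9F 91 A7 E8 B4 AA E3 9D B2 C7 B4

U+4D9B1: 4-byte form → F1 8D A6 B1.
U+1F467: 4-byte form → F0 9F 91 A7.
U+8D2A: 3-byte form → E8 B4 AA.
U+3772: 3-byte form → E3 9D B2.
U+01F4: 2-byte form → C7 B4.
Concatenated (16 bytes): F1 8D A6 B1 F0 9F 91 A7 E8 B4 AA E3 9D B2 C7 B4.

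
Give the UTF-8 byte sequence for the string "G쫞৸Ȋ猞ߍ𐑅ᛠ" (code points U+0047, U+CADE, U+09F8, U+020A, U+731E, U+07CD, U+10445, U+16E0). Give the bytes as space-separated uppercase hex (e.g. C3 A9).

47 EC AB 9E E0 A7 B8 C8 8A E7 8C 9E DF 8D F0 90 91 85 E1 9B A0

U+0047: 1-byte form → 47.
U+CADE: 3-byte form → EC AB 9E.
U+09F8: 3-byte form → E0 A7 B8.
U+020A: 2-byte form → C8 8A.
U+731E: 3-byte form → E7 8C 9E.
U+07CD: 2-byte form → DF 8D.
U+10445: 4-byte form → F0 90 91 85.
U+16E0: 3-byte form → E1 9B A0.
Concatenated (21 bytes): 47 EC AB 9E E0 A7 B8 C8 8A E7 8C 9E DF 8D F0 90 91 85 E1 9B A0.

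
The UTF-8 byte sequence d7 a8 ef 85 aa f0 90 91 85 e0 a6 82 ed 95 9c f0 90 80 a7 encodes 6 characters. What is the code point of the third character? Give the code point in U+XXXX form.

U+10445

Offset 0: leading byte 0xD7 = 11010111 → 2-byte char #1 = D7 A8.
Offset 2: leading byte 0xEF = 11101111 → 3-byte char #2 = EF 85 AA.
Offset 5: leading byte 0xF0 = 11110000 → 4-byte char #3 = F0 90 91 85.
Leading byte 0xF0 = 11110000 matches 11110xxx → 4-byte sequence.
Byte 1: 0xF0 = 11110000, payload 000 (3 bits).
Byte 2: 0x90 = 10010000 (10xxxxxx ✓), payload 010000.
Byte 3: 0x91 = 10010001 (10xxxxxx ✓), payload 010001.
Byte 4: 0x85 = 10000101 (10xxxxxx ✓), payload 000101.
Concatenate: 000010000010001000101 = 0x10445 (21 bits → U+10445).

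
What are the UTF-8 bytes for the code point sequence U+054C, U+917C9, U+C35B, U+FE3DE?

U+054C: 2-byte form → D5 8C.
U+917C9: 4-byte form → F2 91 9F 89.
U+C35B: 3-byte form → EC 8D 9B.
U+FE3DE: 4-byte form → F3 BE 8F 9E.
Concatenated (13 bytes): D5 8C F2 91 9F 89 EC 8D 9B F3 BE 8F 9E.

D5 8C F2 91 9F 89 EC 8D 9B F3 BE 8F 9E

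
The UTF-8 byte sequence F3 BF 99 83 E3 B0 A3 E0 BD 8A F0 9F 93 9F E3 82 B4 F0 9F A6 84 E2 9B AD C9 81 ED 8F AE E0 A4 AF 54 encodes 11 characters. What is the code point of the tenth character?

U+092F

Offset 0: leading byte 0xF3 = 11110011 → 4-byte char #1 = F3 BF 99 83.
Offset 4: leading byte 0xE3 = 11100011 → 3-byte char #2 = E3 B0 A3.
Offset 7: leading byte 0xE0 = 11100000 → 3-byte char #3 = E0 BD 8A.
Offset 10: leading byte 0xF0 = 11110000 → 4-byte char #4 = F0 9F 93 9F.
Offset 14: leading byte 0xE3 = 11100011 → 3-byte char #5 = E3 82 B4.
Offset 17: leading byte 0xF0 = 11110000 → 4-byte char #6 = F0 9F A6 84.
Offset 21: leading byte 0xE2 = 11100010 → 3-byte char #7 = E2 9B AD.
Offset 24: leading byte 0xC9 = 11001001 → 2-byte char #8 = C9 81.
Offset 26: leading byte 0xED = 11101101 → 3-byte char #9 = ED 8F AE.
Offset 29: leading byte 0xE0 = 11100000 → 3-byte char #10 = E0 A4 AF.
Leading byte 0xE0 = 11100000 matches 1110xxxx → 3-byte sequence.
Byte 1: 0xE0 = 11100000, payload 0000 (4 bits).
Byte 2: 0xA4 = 10100100 (10xxxxxx ✓), payload 100100.
Byte 3: 0xAF = 10101111 (10xxxxxx ✓), payload 101111.
Concatenate: 0000100100101111 = 0x92F (16 bits → U+092F).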